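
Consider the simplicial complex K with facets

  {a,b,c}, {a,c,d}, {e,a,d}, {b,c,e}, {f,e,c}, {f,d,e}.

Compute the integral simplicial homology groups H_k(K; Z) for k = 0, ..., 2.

Order the vertices as a < b < c < d < e < f. Listing each simplex with vertices in this order, K has dimension 2 with simplices:

  0-simplices (6): a, b, c, d, e, f
  1-simplices (12): ab, ac, ad, ae, bc, be, cd, ce, cf, de, df, ef
  2-simplices (6): abc, acd, ade, bce, cef, def

giving chain groups C_0 ≅ Z^6, C_1 ≅ Z^12, C_2 ≅ Z^6.

The boundary map ∂_1: C_1 → C_0 is given by ∂[p,q] = [q] − [p].
The 6×12 boundary matrix has rank 5 and Smith normal form diag(1,1,1,1,1).

Boundary ∂_2: C_2 → C_1 acts by ∂[p,q,r] = [q,r] − [p,r] + [p,q]. For instance
  ∂ade = de − ae + ad,
  ∂bce = ce − be + bc.
This gives a 12×6 integer matrix of rank 6; reducing to Smith normal form yields diagonal entries (1,1,1,1,1,1).

Now H_k = ker ∂_k / im ∂_{k+1}, so:

  H_0: rank C_0 − rank ∂_1 = 6 − 5 = 1, and the invariant factors of ∂_1 are all 1, so H_0 = Z.
  H_1: rank ker ∂_1 − rank ∂_2 = (12 − 5) − 6 = 1, and the invariant factors of ∂_2 are all 1, so H_1 = Z.
  H_2: rank ker ∂_2 − rank ∂_3 = (6 − 6) − 0 = 0, and there is no ∂_3, so H_2 = 0.

As a check, the Euler characteristic is 6 − 12 + 6 = 0, which agrees with 1 − 1 + 0 = 0.

H_0 = Z,  H_1 = Z,  H_2 = 0.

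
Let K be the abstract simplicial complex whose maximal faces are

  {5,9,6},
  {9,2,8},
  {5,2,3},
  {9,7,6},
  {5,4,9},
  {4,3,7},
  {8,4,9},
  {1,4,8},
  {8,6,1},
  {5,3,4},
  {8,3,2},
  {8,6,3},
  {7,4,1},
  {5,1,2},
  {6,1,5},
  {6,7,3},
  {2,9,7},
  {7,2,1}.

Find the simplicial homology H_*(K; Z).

H_0 = Z,  H_1 = Z^2,  H_2 = Z.

K has 9 vertices, 27 edges, 18 triangles.
rank ∂_0 = 0, rank ∂_1 = 8 ⇒ b_0 = 9 − 0 − 8 = 1; all invariant factors of ∂_1 are 1 so no torsion. So H_0 = Z.
rank ∂_1 = 8, rank ∂_2 = 17 ⇒ b_1 = 27 − 8 − 17 = 2; all invariant factors of ∂_2 are 1 so no torsion. So H_1 = Z^2.
rank ∂_2 = 17, rank ∂_3 = 0 ⇒ b_2 = 18 − 17 − 0 = 1. So H_2 = Z.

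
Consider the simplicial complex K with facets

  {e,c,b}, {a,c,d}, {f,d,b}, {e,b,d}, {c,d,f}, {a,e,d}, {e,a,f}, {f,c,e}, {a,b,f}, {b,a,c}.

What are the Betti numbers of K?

b_0 = 1, b_1 = 0, b_2 = 0.

Take the total order a < b < c < d < e < f on the vertex set. Then K (dimension 2) consists of the simplices:

  0-simplices (6): a, b, c, d, e, f
  1-simplices (15): ab, ac, ad, ae, af, bc, bd, be, bf, cd, ce, cf, de, df, ef
  2-simplices (10): abc, abf, acd, ade, aef, bce, bde, bdf, cdf, cef

Hence C_0 ≅ Z^6, C_1 ≅ Z^15, C_2 ≅ Z^10.

The boundary map ∂_1: C_1 → C_0 maps an edge to its endpoints' difference, ∂[p,q] = q − p.
This gives a 6×15 integer matrix of rank 5; reducing to Smith normal form yields diagonal entries (1,1,1,1,1).

Boundary ∂_2: C_2 → C_1 acts by ∂[p,q,r] = [q,r] − [p,r] + [p,q]. For instance
  ∂bdf = df − bf + bd,
  ∂cef = ef − cf + ce.
The resulting 15×10 matrix has rank 10, and its Smith normal form has invariant factors (1,1,1,1,1,1,1,1,1,2).

Now H_k = ker ∂_k / im ∂_{k+1}, so:

  H_0: rank C_0 − rank ∂_1 = 6 − 5 = 1, and the invariant factors of ∂_1 are all 1, so H_0 ≅ Z.
  H_1: rank ker ∂_1 − rank ∂_2 = (15 − 5) − 10 = 0, and ∂_2 has invariant factor 2 > 1, so H_1 ≅ Z/2.
  H_2: rank ker ∂_2 − rank ∂_3 = (10 − 10) − 0 = 0, and there is no ∂_3, so H_2 ≅ 0.

(K is a triangulation of the real projective plane RP^2.)

Hence the Betti numbers are b_0 = 1, b_1 = 0, b_2 = 0.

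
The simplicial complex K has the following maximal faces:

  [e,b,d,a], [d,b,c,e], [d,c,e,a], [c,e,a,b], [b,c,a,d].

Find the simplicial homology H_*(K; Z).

H_0 ≅ Z,  H_1 = 0,  H_2 = 0,  H_3 ≅ Z.

K has 5 vertices, 10 edges, 10 triangles, 5 3-simplices.
rank ∂_0 = 0, rank ∂_1 = 4 ⇒ b_0 = 5 − 0 − 4 = 1; all invariant factors of ∂_1 are 1 so no torsion. So H_0 ≅ Z.
rank ∂_1 = 4, rank ∂_2 = 6 ⇒ b_1 = 10 − 4 − 6 = 0; all invariant factors of ∂_2 are 1 so no torsion. So H_1 ≅ 0.
rank ∂_2 = 6, rank ∂_3 = 4 ⇒ b_2 = 10 − 6 − 4 = 0; all invariant factors of ∂_3 are 1 so no torsion. So H_2 ≅ 0.
rank ∂_3 = 4, rank ∂_4 = 0 ⇒ b_3 = 5 − 4 − 0 = 1. So H_3 ≅ Z.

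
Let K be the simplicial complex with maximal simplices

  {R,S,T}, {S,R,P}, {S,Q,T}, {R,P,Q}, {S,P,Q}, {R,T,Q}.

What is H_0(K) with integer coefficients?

H_0 = Z.

Take the total order P < Q < R < S < T on the vertex set. Then K (dimension 2) consists of the simplices:

  0-simplices (5): P, Q, R, S, T
  1-simplices (9): PQ, PR, PS, QR, QS, QT, RS, RT, ST
  2-simplices (6): PQR, PQS, PRS, QRT, QST, RST

giving chain groups C_0 ≅ Z^5, C_1 ≅ Z^9, C_2 ≅ Z^6.

∂_1: C_1 → C_0 maps an edge to its endpoints' difference, ∂[p,q] = q − p. For instance
  ∂QS = S − Q.
This gives a 5×9 integer matrix of rank 4; reducing to Smith normal form yields diagonal entries (1,1,1,1).

Boundary ∂_2: C_2 → C_1 maps a triangle to the signed sum of its edges. For instance
  ∂PQS = QS − PS + PQ,
  ∂QST = ST − QT + QS.
The 9×6 boundary matrix has rank 5 and Smith normal form diag(1,1,1,1,1).

From H_k ≅ ker(∂_k) / im(∂_{k+1}) we obtain:

  H_0: rank C_0 − rank ∂_1 = 5 − 4 = 1, and the invariant factors of ∂_1 are all 1, so H_0 ≅ Z.

(K is a triangulation of the 2-sphere S^2.)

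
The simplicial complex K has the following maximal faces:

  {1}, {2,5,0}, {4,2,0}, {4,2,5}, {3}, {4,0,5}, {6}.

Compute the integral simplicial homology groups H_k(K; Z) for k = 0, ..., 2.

Fix the vertex order 0 < 1 < 2 < 3 < 4 < 5 < 6 and write every simplex with vertices in increasing order. Then dim K = 2 and the simplices of K are:

  0-simplices (7): [0], [1], [2], [3], [4], [5], [6]
  1-simplices (6): [0,2], [0,4], [0,5], [2,4], [2,5], [4,5]
  2-simplices (4): [0,2,4], [0,2,5], [0,4,5], [2,4,5]

giving chain groups C_0 ≅ Z^7, C_1 ≅ Z^6, C_2 ≅ Z^4.

The boundary map ∂_1: C_1 → C_0 sends each edge [p,q] (with p < q) to q − p. For instance
  ∂[2,5] = [5] − [2].
The resulting 7×6 matrix has rank 3, and its Smith normal form has invariant factors (1,1,1).

The boundary map ∂_2: C_2 → C_1 maps a triangle to the signed sum of its edges. For instance
  ∂[0,2,5] = [2,5] − [0,5] + [0,2],
  ∂[2,4,5] = [4,5] − [2,5] + [2,4].
The 6×4 boundary matrix has rank 3 and Smith normal form diag(1,1,1).

Computing H_k = (kernel of ∂_k) / (image of ∂_{k+1}):

  H_0: rank C_0 − rank ∂_1 = 7 − 3 = 4, and the invariant factors of ∂_1 are all 1, so H_0 ≅ Z^4.
  H_1: rank ker ∂_1 − rank ∂_2 = (6 − 3) − 3 = 0, and the invariant factors of ∂_2 are all 1, so H_1 ≅ 0.
  H_2: rank ker ∂_2 − rank ∂_3 = (4 − 3) − 0 = 1, and there is no ∂_3, so H_2 ≅ Z.

(K is a triangulation of the disjoint union of a set of 3 points and the 2-sphere S^2.)

H_0 = Z^4,  H_1 = 0,  H_2 = Z.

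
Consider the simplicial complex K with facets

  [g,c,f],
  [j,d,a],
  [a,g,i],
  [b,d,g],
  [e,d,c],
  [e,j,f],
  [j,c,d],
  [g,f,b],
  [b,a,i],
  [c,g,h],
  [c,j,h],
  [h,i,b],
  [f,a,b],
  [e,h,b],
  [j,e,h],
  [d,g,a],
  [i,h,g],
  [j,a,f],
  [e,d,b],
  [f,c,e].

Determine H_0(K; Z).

Order the vertices as a < b < c < d < e < f < g < h < i < j. Listing each simplex with vertices in this order, K has dimension 2 with simplices:

  0-simplices (10): a, b, c, d, e, f, g, h, i, j
  1-simplices (30): ab, ad, af, ag, ai, aj, bd, be, bf, bg, bh, bi, cd, ce, cf, cg, ch, cj, de, dg, dj, ef, eh, ej, fg, fj, gh, gi, hi, hj
  2-simplices (20): abf, abi, adg, adj, afj, agi, bde, bdg, beh, bfg, bhi, cde, cdj, cef, cfg, cgh, chj, efj, ehj, ghi

Hence C_0 ≅ Z^10, C_1 ≅ Z^30, C_2 ≅ Z^20.

The boundary map ∂_1: C_1 → C_0 maps an edge to its endpoints' difference, ∂[p,q] = q − p. For instance
  ∂hj = j − h.
The resulting 10×30 matrix has rank 9, and its Smith normal form has invariant factors (1,1,1,1,1,1,1,1,1).

∂_2: C_2 → C_1 sends each 2-simplex [p,q,r] to [q,r] − [p,r] + [p,q]. For instance
  ∂abi = bi − ai + ab,
  ∂bde = de − be + bd.
The 30×20 boundary matrix has rank 20 and Smith normal form diag(1,1,1,1,1,1,1,1,1,1,1,1,1,1,1,1,1,1,1,2).

From H_k ≅ ker(∂_k) / im(∂_{k+1}) we obtain:

  H_0: rank C_0 − rank ∂_1 = 10 − 9 = 1, and the invariant factors of ∂_1 are all 1, so H_0 = Z.

(K is a triangulation of the Klein bottle.)

H_0 = Z.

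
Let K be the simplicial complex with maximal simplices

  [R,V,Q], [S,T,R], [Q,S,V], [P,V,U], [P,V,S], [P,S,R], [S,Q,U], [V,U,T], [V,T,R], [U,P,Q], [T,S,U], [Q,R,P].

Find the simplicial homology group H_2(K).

Take the total order P < Q < R < S < T < U < V on the vertex set. Then K (dimension 2) consists of the simplices:

  0-simplices (7): P, Q, R, S, T, U, V
  1-simplices (18): PQ, PR, PS, PU, PV, QR, QS, QU, QV, RS, RT, RV, ST, SU, SV, TU, TV, UV
  2-simplices (12): PQR, PQU, PRS, PSV, PUV, QRV, QSU, QSV, RST, RTV, STU, TUV

so the chain groups are C_0 ≅ Z^7, C_1 ≅ Z^18, C_2 ≅ Z^12.

The boundary map ∂_1: C_1 → C_0 maps an edge to its endpoints' difference, ∂[p,q] = q − p. For instance
  ∂RT = T − R.
As a 7×18 matrix over Z this has rank 6, with invariant factors (1,1,1,1,1,1).

The boundary map ∂_2: C_2 → C_1 sends each 2-simplex [p,q,r] to [q,r] − [p,r] + [p,q]. For instance
  ∂QRV = RV − QV + QR,
  ∂RTV = TV − RV + RT.
The 18×12 boundary matrix has rank 12 and Smith normal form diag(1,1,1,1,1,1,1,1,1,1,1,2).

Computing H_k = (kernel of ∂_k) / (image of ∂_{k+1}):

  H_2: rank ker ∂_2 − rank ∂_3 = (12 − 12) − 0 = 0, and there is no ∂_3, so H_2 ≅ 0.

H_2 = 0.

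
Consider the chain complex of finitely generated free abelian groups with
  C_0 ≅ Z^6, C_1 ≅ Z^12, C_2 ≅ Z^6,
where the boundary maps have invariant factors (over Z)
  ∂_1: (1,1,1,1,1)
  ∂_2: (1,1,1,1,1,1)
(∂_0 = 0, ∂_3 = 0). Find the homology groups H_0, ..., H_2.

H_0 ≅ Z,  H_1 ≅ Z,  H_2 = 0.

H_0: b_0 = 6 − 0 − 5 = 1; torsion from ∂_1 factors > 1: none. So H_0 ≅ Z.
H_1: b_1 = 12 − 5 − 6 = 1; torsion from ∂_2 factors > 1: none. So H_1 ≅ Z.
H_2: b_2 = 6 − 6 − 0 = 0; torsion from ∂_3 factors > 1: none. So H_2 ≅ 0.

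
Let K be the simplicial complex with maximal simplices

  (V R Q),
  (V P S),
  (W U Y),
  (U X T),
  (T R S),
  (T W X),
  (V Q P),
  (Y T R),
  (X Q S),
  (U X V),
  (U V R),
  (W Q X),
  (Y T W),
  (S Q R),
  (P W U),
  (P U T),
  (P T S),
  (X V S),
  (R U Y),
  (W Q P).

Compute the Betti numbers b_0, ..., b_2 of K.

b_0 = 1, b_1 = 1, b_2 = 0.

Take the total order P < Q < R < S < T < U < V < W < X < Y on the vertex set. Then K (dimension 2) consists of the simplices:

  0-simplices (10): P, Q, R, S, T, U, V, W, X, Y
  1-simplices (30): PQ, PS, PT, PU, PV, PW, QR, QS, QV, QW, QX, RS, RT, RU, RV, RY, ST, SV, SX, TU, TW, TX, TY, UV, UW, UX, UY, VX, WX, WY
  2-simplices (20): PQV, PQW, PST, PSV, PTU, PUW, QRS, QRV, QSX, QWX, RST, RTY, RUV, RUY, SVX, TUX, TWX, TWY, UVX, UWY

giving chain groups C_0 ≅ Z^10, C_1 ≅ Z^30, C_2 ≅ Z^20.

∂_1: C_1 → C_0 sends each edge [p,q] (with p < q) to q − p. For instance
  ∂TU = U − T.
As a 10×30 matrix over Z this has rank 9, with invariant factors (1,1,1,1,1,1,1,1,1).

∂_2: C_2 → C_1 sends each 2-simplex [p,q,r] to [q,r] − [p,r] + [p,q]. For instance
  ∂SVX = VX − SX + SV,
  ∂RTY = TY − RY + RT.
As a 30×20 matrix over Z this has rank 20, with invariant factors (1,1,1,1,1,1,1,1,1,1,1,1,1,1,1,1,1,1,1,2).

From H_k ≅ ker(∂_k) / im(∂_{k+1}) we obtain:

  H_0: rank C_0 − rank ∂_1 = 10 − 9 = 1, and the invariant factors of ∂_1 are all 1, so H_0 = Z.
  H_1: rank ker ∂_1 − rank ∂_2 = (30 − 9) − 20 = 1, and ∂_2 has invariant factor 2 > 1, so H_1 = Z ⊕ Z_2.
  H_2: rank ker ∂_2 − rank ∂_3 = (20 − 20) − 0 = 0, and there is no ∂_3, so H_2 = 0.

Hence the Betti numbers are b_0 = 1, b_1 = 1, b_2 = 0.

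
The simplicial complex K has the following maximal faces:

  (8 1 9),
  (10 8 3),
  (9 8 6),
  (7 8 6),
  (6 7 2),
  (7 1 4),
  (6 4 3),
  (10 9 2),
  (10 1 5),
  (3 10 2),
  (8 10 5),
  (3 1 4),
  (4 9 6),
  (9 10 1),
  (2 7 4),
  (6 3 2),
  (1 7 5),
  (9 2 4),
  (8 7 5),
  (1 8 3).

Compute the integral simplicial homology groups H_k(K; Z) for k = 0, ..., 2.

Fix the vertex order 1 < 2 < 3 < 4 < 5 < 6 < 7 < 8 < 9 < 10 and write every simplex with vertices in increasing order. Then dim K = 2 and the simplices of K are:

  0-simplices (10): [1], [2], [3], [4], [5], [6], [7], [8], [9], [10]
  1-simplices (30): (30 of them)
  2-simplices (20): (20 of them)

so the chain groups are C_0 ≅ Z^10, C_1 ≅ Z^30, C_2 ≅ Z^20.

Boundary ∂_1: C_1 → C_0 sends each edge [p,q] (with p < q) to q − p. For instance
  ∂[2,4] = [4] − [2].
The resulting 10×30 matrix has rank 9, and its Smith normal form has invariant factors (1,1,1,1,1,1,1,1,1).

Boundary ∂_2: C_2 → C_1 acts by ∂[p,q,r] = [q,r] − [p,r] + [p,q]. For instance
  ∂[1,9,10] = [9,10] − [1,10] + [1,9],
  ∂[2,3,6] = [3,6] − [2,6] + [2,3].
This gives a 30×20 integer matrix of rank 20; reducing to Smith normal form yields diagonal entries (1,1,1,1,1,1,1,1,1,1,1,1,1,1,1,1,1,1,1,2).

Reading off H_k = ker ∂_k / im ∂_{k+1}:

  H_0: rank C_0 − rank ∂_1 = 10 − 9 = 1, and the invariant factors of ∂_1 are all 1, so H_0 = Z.
  H_1: rank ker ∂_1 − rank ∂_2 = (30 − 9) − 20 = 1, and ∂_2 has invariant factor 2 > 1, so H_1 = Z ⊕ Z_2.
  H_2: rank ker ∂_2 − rank ∂_3 = (20 − 20) − 0 = 0, and there is no ∂_3, so H_2 = 0.

As a check, the Euler characteristic is 10 − 30 + 20 = 0, which agrees with 1 − 1 + 0 = 0.

H_0 = Z,  H_1 = Z ⊕ Z_2,  H_2 = 0.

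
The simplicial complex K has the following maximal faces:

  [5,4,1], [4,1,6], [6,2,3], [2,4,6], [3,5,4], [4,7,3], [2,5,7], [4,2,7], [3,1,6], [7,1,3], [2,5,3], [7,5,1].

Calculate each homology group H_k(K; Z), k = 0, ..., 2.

H_0 ≅ Z,  H_1 ≅ Z/2,  H_2 = 0.

Fix the vertex order 1 < 2 < 3 < 4 < 5 < 6 < 7 and write every simplex with vertices in increasing order. Then dim K = 2 and the simplices of K are:

  0-simplices (7): [1], [2], [3], [4], [5], [6], [7]
  1-simplices (18): [1,3], [1,4], [1,5], [1,6], [1,7], [2,3], [2,4], [2,5], [2,6], [2,7], [3,4], [3,5], [3,6], [3,7], [4,5], [4,6], [4,7], [5,7]
  2-simplices (12): [1,3,6], [1,3,7], [1,4,5], [1,4,6], [1,5,7], [2,3,5], [2,3,6], [2,4,6], [2,4,7], [2,5,7], [3,4,5], [3,4,7]

Hence C_0 ≅ Z^7, C_1 ≅ Z^18, C_2 ≅ Z^12.

Boundary ∂_1: C_1 → C_0 maps an edge to its endpoints' difference, ∂[p,q] = q − p. For instance
  ∂[4,6] = [6] − [4].
As a 7×18 matrix over Z this has rank 6, with invariant factors (1,1,1,1,1,1).

∂_2: C_2 → C_1 acts by ∂[p,q,r] = [q,r] − [p,r] + [p,q]. For instance
  ∂[3,4,7] = [4,7] − [3,7] + [3,4],
  ∂[1,5,7] = [5,7] − [1,7] + [1,5].
The resulting 18×12 matrix has rank 12, and its Smith normal form has invariant factors (1,1,1,1,1,1,1,1,1,1,1,2).

From H_k ≅ ker(∂_k) / im(∂_{k+1}) we obtain:

  H_0: rank C_0 − rank ∂_1 = 7 − 6 = 1, and the invariant factors of ∂_1 are all 1, so H_0 ≅ Z.
  H_1: rank ker ∂_1 − rank ∂_2 = (18 − 6) − 12 = 0, and ∂_2 has invariant factor 2 > 1, so H_1 ≅ Z/2.
  H_2: rank ker ∂_2 − rank ∂_3 = (12 − 12) − 0 = 0, and there is no ∂_3, so H_2 ≅ 0.

As a check, the Euler characteristic is 7 − 18 + 12 = 1, which agrees with 1 − 0 + 0 = 1.
(K is a triangulation of the real projective plane RP^2.)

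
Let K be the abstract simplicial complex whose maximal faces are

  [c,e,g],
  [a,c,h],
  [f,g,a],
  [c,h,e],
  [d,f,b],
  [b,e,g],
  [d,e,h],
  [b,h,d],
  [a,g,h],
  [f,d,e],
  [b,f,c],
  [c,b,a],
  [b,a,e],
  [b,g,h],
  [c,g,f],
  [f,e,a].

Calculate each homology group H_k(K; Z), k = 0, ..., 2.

H_0 = Z,  H_1 = Z^2,  H_2 = Z.

We work with the vertex ordering a < b < c < d < e < f < g < h. The simplices of K, each written with vertices in increasing order, are:

  0-simplices (8): a, b, c, d, e, f, g, h
  1-simplices (24): ab, ac, ae, af, ag, ah, bc, bd, be, bf, bg, bh, ce, cf, cg, ch, de, df, dh, ef, eg, eh, fg, gh
  2-simplices (16): abc, abe, ach, aef, afg, agh, bcf, bdf, bdh, beg, bgh, ceg, ceh, cfg, def, deh

so the chain groups are C_0 ≅ Z^8, C_1 ≅ Z^24, C_2 ≅ Z^16.

Boundary ∂_1: C_1 → C_0 is given by ∂[p,q] = [q] − [p].
This gives a 8×24 integer matrix of rank 7; reducing to Smith normal form yields diagonal entries (1,1,1,1,1,1,1).

The boundary map ∂_2: C_2 → C_1 maps a triangle to the signed sum of its edges. For instance
  ∂ceh = eh − ch + ce,
  ∂aef = ef − af + ae.
The 24×16 boundary matrix has rank 15 and Smith normal form diag(1,1,1,1,1,1,1,1,1,1,1,1,1,1,1).

From H_k ≅ ker(∂_k) / im(∂_{k+1}) we obtain:

  H_0: rank C_0 − rank ∂_1 = 8 − 7 = 1, and the invariant factors of ∂_1 are all 1, so H_0 ≅ Z.
  H_1: rank ker ∂_1 − rank ∂_2 = (24 − 7) − 15 = 2, and the invariant factors of ∂_2 are all 1, so H_1 ≅ Z^2.
  H_2: rank ker ∂_2 − rank ∂_3 = (16 − 15) − 0 = 1, and there is no ∂_3, so H_2 ≅ Z.

As a check, the Euler characteristic is 8 − 24 + 16 = 0, which agrees with 1 − 2 + 1 = 0.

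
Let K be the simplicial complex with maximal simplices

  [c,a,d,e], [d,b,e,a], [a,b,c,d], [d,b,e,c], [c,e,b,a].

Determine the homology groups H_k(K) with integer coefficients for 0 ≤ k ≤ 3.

Fix the vertex order a < b < c < d < e and write every simplex with vertices in increasing order. Then dim K = 3 and the simplices of K are:

  0-simplices (5): a, b, c, d, e
  1-simplices (10): ab, ac, ad, ae, bc, bd, be, cd, ce, de
  2-simplices (10): abc, abd, abe, acd, ace, ade, bcd, bce, bde, cde
  3-simplices (5): abcd, abce, abde, acde, bcde

so the chain groups are C_0 ≅ Z^5, C_1 ≅ Z^10, C_2 ≅ Z^10, C_3 ≅ Z^5.

Boundary ∂_1: C_1 → C_0 maps an edge to its endpoints' difference, ∂[p,q] = q − p. For instance
  ∂bd = d − b.
The 5×10 boundary matrix has rank 4 and Smith normal form diag(1,1,1,1).

The boundary map ∂_2: C_2 → C_1 acts by ∂[p,q,r] = [q,r] − [p,r] + [p,q]. For instance
  ∂abc = bc − ac + ab,
  ∂acd = cd − ad + ac.
The resulting 10×10 matrix has rank 6, and its Smith normal form has invariant factors (1,1,1,1,1,1).

The boundary map ∂_3: C_3 → C_2 sends each 3-simplex σ to the alternating sum Σ_i (−1)^i (σ with its i-th vertex removed). For instance
  ∂acde = cde − ade + ace − acd,
  ∂abce = bce − ace + abe − abc.
As a 10×5 matrix over Z this has rank 4, with invariant factors (1,1,1,1).

From H_k ≅ ker(∂_k) / im(∂_{k+1}) we obtain:

  H_0: rank C_0 − rank ∂_1 = 5 − 4 = 1, and the invariant factors of ∂_1 are all 1, so H_0 = Z.
  H_1: rank ker ∂_1 − rank ∂_2 = (10 − 4) − 6 = 0, and the invariant factors of ∂_2 are all 1, so H_1 = 0.
  H_2: rank ker ∂_2 − rank ∂_3 = (10 − 6) − 4 = 0, and the invariant factors of ∂_3 are all 1, so H_2 = 0.
  H_3: rank ker ∂_3 − rank ∂_4 = (5 − 4) − 0 = 1, and there is no ∂_4, so H_3 = Z.

As a check, the Euler characteristic is 5 − 10 + 10 − 5 = 0, which agrees with 1 − 0 + 0 − 1 = 0.

H_0 ≅ Z,  H_1 = 0,  H_2 = 0,  H_3 ≅ Z.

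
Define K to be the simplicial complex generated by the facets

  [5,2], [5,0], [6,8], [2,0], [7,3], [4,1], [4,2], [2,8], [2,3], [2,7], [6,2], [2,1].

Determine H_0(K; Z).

H_0 = Z.

We work with the vertex ordering 0 < 1 < 2 < 3 < 4 < 5 < 6 < 7 < 8. The simplices of K, each written with vertices in increasing order, are:

  0-simplices (9): [0], [1], [2], [3], [4], [5], [6], [7], [8]
  1-simplices (12): [0,2], [0,5], [1,2], [1,4], [2,3], [2,4], [2,5], [2,6], [2,7], [2,8], [3,7], [6,8]

so the chain groups are C_0 ≅ Z^9, C_1 ≅ Z^12.

Boundary ∂_1: C_1 → C_0 maps an edge to its endpoints' difference, ∂[p,q] = q − p. For instance
  ∂[6,8] = [8] − [6].
This gives a 9×12 integer matrix of rank 8; reducing to Smith normal form yields diagonal entries (1,1,1,1,1,1,1,1).

From H_k ≅ ker(∂_k) / im(∂_{k+1}) we obtain:

  H_0: rank C_0 − rank ∂_1 = 9 − 8 = 1, and the invariant factors of ∂_1 are all 1, so H_0 = Z.

(K is a triangulation of a wedge of 4 circles.)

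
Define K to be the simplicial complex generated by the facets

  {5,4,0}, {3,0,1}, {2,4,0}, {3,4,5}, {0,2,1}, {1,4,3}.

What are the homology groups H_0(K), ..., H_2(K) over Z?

K has 6 vertices, 12 edges, 6 triangles.
rank ∂_0 = 0, rank ∂_1 = 5 ⇒ b_0 = 6 − 0 − 5 = 1; all invariant factors of ∂_1 are 1 so no torsion. So H_0 = Z.
rank ∂_1 = 5, rank ∂_2 = 6 ⇒ b_1 = 12 − 5 − 6 = 1; all invariant factors of ∂_2 are 1 so no torsion. So H_1 = Z.
rank ∂_2 = 6, rank ∂_3 = 0 ⇒ b_2 = 6 − 6 − 0 = 0. So H_2 = 0.

H_0 ≅ Z,  H_1 ≅ Z,  H_2 = 0.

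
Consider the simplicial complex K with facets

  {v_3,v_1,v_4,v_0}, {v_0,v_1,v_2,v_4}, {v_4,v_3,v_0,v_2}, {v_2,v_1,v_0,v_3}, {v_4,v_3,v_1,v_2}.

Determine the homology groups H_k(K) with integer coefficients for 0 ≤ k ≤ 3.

Order the vertices as v_0 < v_1 < v_2 < v_3 < v_4. Listing each simplex with vertices in this order, K has dimension 3 with simplices:

  0-simplices (5): [v_0], [v_1], [v_2], [v_3], [v_4]
  1-simplices (10): [v_0,v_1], [v_0,v_2], [v_0,v_3], [v_0,v_4], [v_1,v_2], [v_1,v_3], [v_1,v_4], [v_2,v_3], [v_2,v_4], [v_3,v_4]
  2-simplices (10): [v_0,v_1,v_2], [v_0,v_1,v_3], [v_0,v_1,v_4], [v_0,v_2,v_3], [v_0,v_2,v_4], [v_0,v_3,v_4], [v_1,v_2,v_3], [v_1,v_2,v_4], [v_1,v_3,v_4], [v_2,v_3,v_4]
  3-simplices (5): [v_0,v_1,v_2,v_3], [v_0,v_1,v_2,v_4], [v_0,v_1,v_3,v_4], [v_0,v_2,v_3,v_4], [v_1,v_2,v_3,v_4]

Hence C_0 ≅ Z^5, C_1 ≅ Z^10, C_2 ≅ Z^10, C_3 ≅ Z^5.

The boundary map ∂_1: C_1 → C_0 maps an edge to its endpoints' difference, ∂[p,q] = q − p.
The resulting 5×10 matrix has rank 4, and its Smith normal form has invariant factors (1,1,1,1).

The boundary map ∂_2: C_2 → C_1 sends each 2-simplex [p,q,r] to [q,r] − [p,r] + [p,q]. For instance
  ∂[v_2,v_3,v_4] = [v_3,v_4] − [v_2,v_4] + [v_2,v_3],
  ∂[v_0,v_3,v_4] = [v_3,v_4] − [v_0,v_4] + [v_0,v_3].
The 10×10 boundary matrix has rank 6 and Smith normal form diag(1,1,1,1,1,1).

The boundary map ∂_3: C_3 → C_2 sends each 3-simplex σ to the alternating sum Σ_i (−1)^i (σ with its i-th vertex removed). For instance
  ∂[v_0,v_2,v_3,v_4] = [v_2,v_3,v_4] − [v_0,v_3,v_4] + [v_0,v_2,v_4] − [v_0,v_2,v_3],
  ∂[v_1,v_2,v_3,v_4] = [v_2,v_3,v_4] − [v_1,v_3,v_4] + [v_1,v_2,v_4] − [v_1,v_2,v_3].
As a 10×5 matrix over Z this has rank 4, with invariant factors (1,1,1,1).

Computing H_k = (kernel of ∂_k) / (image of ∂_{k+1}):

  H_0: rank C_0 − rank ∂_1 = 5 − 4 = 1, and the invariant factors of ∂_1 are all 1, so H_0 ≅ Z.
  H_1: rank ker ∂_1 − rank ∂_2 = (10 − 4) − 6 = 0, and the invariant factors of ∂_2 are all 1, so H_1 ≅ 0.
  H_2: rank ker ∂_2 − rank ∂_3 = (10 − 6) − 4 = 0, and the invariant factors of ∂_3 are all 1, so H_2 ≅ 0.
  H_3: rank ker ∂_3 − rank ∂_4 = (5 − 4) − 0 = 1, and there is no ∂_4, so H_3 ≅ Z.

H_0 ≅ Z,  H_1 = 0,  H_2 = 0,  H_3 ≅ Z.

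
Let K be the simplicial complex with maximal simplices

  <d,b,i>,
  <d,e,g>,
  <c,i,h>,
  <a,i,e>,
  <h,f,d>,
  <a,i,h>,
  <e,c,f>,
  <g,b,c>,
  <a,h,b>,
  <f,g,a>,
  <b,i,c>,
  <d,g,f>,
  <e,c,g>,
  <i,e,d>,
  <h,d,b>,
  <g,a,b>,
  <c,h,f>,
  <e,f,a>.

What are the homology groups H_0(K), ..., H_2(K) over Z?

Order the vertices as a < b < c < d < e < f < g < h < i. Listing each simplex with vertices in this order, K has dimension 2 with simplices:

  0-simplices (9): a, b, c, d, e, f, g, h, i
  1-simplices (27): ab, ae, af, ag, ah, ai, bc, bd, bg, bh, bi, ce, cf, cg, ch, ci, de, df, dg, dh, di, ef, eg, ei, fg, fh, hi
  2-simplices (18): abg, abh, aef, aei, afg, ahi, bcg, bci, bdh, bdi, cef, ceg, cfh, chi, deg, dei, dfg, dfh

so the chain groups are C_0 ≅ Z^9, C_1 ≅ Z^27, C_2 ≅ Z^18.

Boundary ∂_1: C_1 → C_0 maps an edge to its endpoints' difference, ∂[p,q] = q − p. For instance
  ∂af = f − a.
The resulting 9×27 matrix has rank 8, and its Smith normal form has invariant factors (1,1,1,1,1,1,1,1).

The boundary map ∂_2: C_2 → C_1 sends each 2-simplex [p,q,r] to [q,r] − [p,r] + [p,q]. For instance
  ∂deg = eg − dg + de,
  ∂ceg = eg − cg + ce.
The resulting 27×18 matrix has rank 18, and its Smith normal form has invariant factors (1,1,1,1,1,1,1,1,1,1,1,1,1,1,1,1,1,2).

Computing H_k = (kernel of ∂_k) / (image of ∂_{k+1}):

  H_0: rank C_0 − rank ∂_1 = 9 − 8 = 1, and the invariant factors of ∂_1 are all 1, so H_0 = Z.
  H_1: rank ker ∂_1 − rank ∂_2 = (27 − 8) − 18 = 1, and ∂_2 has invariant factor 2 > 1, so H_1 = Z ⊕ Z/2Z.
  H_2: rank ker ∂_2 − rank ∂_3 = (18 − 18) − 0 = 0, and there is no ∂_3, so H_2 = 0.

As a check, the Euler characteristic is 9 − 27 + 18 = 0, which agrees with 1 − 1 + 0 = 0.
(K is a triangulation of the Klein bottle.)

H_0 = Z,  H_1 = Z ⊕ Z/2Z,  H_2 = 0.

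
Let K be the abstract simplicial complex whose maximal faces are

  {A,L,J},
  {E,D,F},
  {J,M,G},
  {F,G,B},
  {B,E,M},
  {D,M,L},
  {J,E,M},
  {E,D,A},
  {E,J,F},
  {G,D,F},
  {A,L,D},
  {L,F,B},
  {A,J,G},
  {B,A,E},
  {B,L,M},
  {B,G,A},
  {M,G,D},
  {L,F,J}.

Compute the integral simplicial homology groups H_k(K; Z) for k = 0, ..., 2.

Take the total order A < B < D < E < F < G < J < L < M on the vertex set. Then K (dimension 2) consists of the simplices:

  0-simplices (9): A, B, D, E, F, G, J, L, M
  1-simplices (27): AB, AD, AE, AG, AJ, AL, BE, BF, BG, BL, BM, DE, DF, DG, DL, DM, EF, EJ, EM, FG, FJ, FL, GJ, GM, JL, JM, LM
  2-simplices (18): ABE, ABG, ADE, ADL, AGJ, AJL, BEM, BFG, BFL, BLM, DEF, DFG, DGM, DLM, EFJ, EJM, FJL, GJM

giving chain groups C_0 ≅ Z^9, C_1 ≅ Z^27, C_2 ≅ Z^18.

The boundary map ∂_1: C_1 → C_0 maps an edge to its endpoints' difference, ∂[p,q] = q − p.
The 9×27 boundary matrix has rank 8 and Smith normal form diag(1,1,1,1,1,1,1,1).

∂_2: C_2 → C_1 maps a triangle to the signed sum of its edges. For instance
  ∂DLM = LM − DM + DL,
  ∂ADL = DL − AL + AD.
The resulting 27×18 matrix has rank 17, and its Smith normal form has invariant factors (1,1,1,1,1,1,1,1,1,1,1,1,1,1,1,1,1).

Computing H_k = (kernel of ∂_k) / (image of ∂_{k+1}):

  H_0: rank C_0 − rank ∂_1 = 9 − 8 = 1, and the invariant factors of ∂_1 are all 1, so H_0 = Z.
  H_1: rank ker ∂_1 − rank ∂_2 = (27 − 8) − 17 = 2, and the invariant factors of ∂_2 are all 1, so H_1 = Z^2.
  H_2: rank ker ∂_2 − rank ∂_3 = (18 − 17) − 0 = 1, and there is no ∂_3, so H_2 = Z.

As a check, the Euler characteristic is 9 − 27 + 18 = 0, which agrees with 1 − 2 + 1 = 0.

H_0 ≅ Z,  H_1 ≅ Z^2,  H_2 ≅ Z.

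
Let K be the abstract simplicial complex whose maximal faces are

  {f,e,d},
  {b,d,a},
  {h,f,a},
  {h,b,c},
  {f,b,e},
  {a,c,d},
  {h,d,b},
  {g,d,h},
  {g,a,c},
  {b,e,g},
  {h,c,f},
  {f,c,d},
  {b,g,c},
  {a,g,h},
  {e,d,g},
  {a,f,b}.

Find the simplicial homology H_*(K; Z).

H_0 ≅ Z,  H_1 ≅ Z^2,  H_2 ≅ Z.

Order the vertices as a < b < c < d < e < f < g < h. Listing each simplex with vertices in this order, K has dimension 2 with simplices:

  0-simplices (8): a, b, c, d, e, f, g, h
  1-simplices (24): ab, ac, ad, af, ag, ah, bc, bd, be, bf, bg, bh, cd, cf, cg, ch, de, df, dg, dh, ef, eg, fh, gh
  2-simplices (16): abd, abf, acd, acg, afh, agh, bcg, bch, bdh, bef, beg, cdf, cfh, def, deg, dgh

so the chain groups are C_0 ≅ Z^8, C_1 ≅ Z^24, C_2 ≅ Z^16.

Boundary ∂_1: C_1 → C_0 maps an edge to its endpoints' difference, ∂[p,q] = q − p. For instance
  ∂de = e − d.
This gives a 8×24 integer matrix of rank 7; reducing to Smith normal form yields diagonal entries (1,1,1,1,1,1,1).

Boundary ∂_2: C_2 → C_1 acts by ∂[p,q,r] = [q,r] − [p,r] + [p,q]. For instance
  ∂acg = cg − ag + ac,
  ∂bcg = cg − bg + bc.
The resulting 24×16 matrix has rank 15, and its Smith normal form has invariant factors (1,1,1,1,1,1,1,1,1,1,1,1,1,1,1).

Computing H_k = (kernel of ∂_k) / (image of ∂_{k+1}):

  H_0: rank C_0 − rank ∂_1 = 8 − 7 = 1, and the invariant factors of ∂_1 are all 1, so H_0 ≅ Z.
  H_1: rank ker ∂_1 − rank ∂_2 = (24 − 7) − 15 = 2, and the invariant factors of ∂_2 are all 1, so H_1 ≅ Z^2.
  H_2: rank ker ∂_2 − rank ∂_3 = (16 − 15) − 0 = 1, and there is no ∂_3, so H_2 ≅ Z.

As a check, the Euler characteristic is 8 − 24 + 16 = 0, which agrees with 1 − 2 + 1 = 0.
(K is a triangulation of the torus T^2.)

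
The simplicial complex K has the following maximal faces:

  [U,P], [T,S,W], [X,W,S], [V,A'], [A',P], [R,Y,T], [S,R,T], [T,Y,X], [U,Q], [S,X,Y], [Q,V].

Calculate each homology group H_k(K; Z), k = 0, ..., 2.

K has 11 vertices, 17 edges, 6 triangles.
rank ∂_0 = 0, rank ∂_1 = 9 ⇒ b_0 = 11 − 0 − 9 = 2; all invariant factors of ∂_1 are 1 so no torsion. So H_0 = Z^2.
rank ∂_1 = 9, rank ∂_2 = 6 ⇒ b_1 = 17 − 9 − 6 = 2; all invariant factors of ∂_2 are 1 so no torsion. So H_1 = Z^2.
rank ∂_2 = 6, rank ∂_3 = 0 ⇒ b_2 = 6 − 6 − 0 = 0. So H_2 = 0.

H_0 = Z^2,  H_1 = Z^2,  H_2 = 0.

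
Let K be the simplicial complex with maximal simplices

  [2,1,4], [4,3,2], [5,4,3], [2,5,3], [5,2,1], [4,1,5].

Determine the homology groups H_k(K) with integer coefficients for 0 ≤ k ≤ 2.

Fix the vertex order 1 < 2 < 3 < 4 < 5 and write every simplex with vertices in increasing order. Then dim K = 2 and the simplices of K are:

  0-simplices (5): [1], [2], [3], [4], [5]
  1-simplices (9): [1,2], [1,4], [1,5], [2,3], [2,4], [2,5], [3,4], [3,5], [4,5]
  2-simplices (6): [1,2,4], [1,2,5], [1,4,5], [2,3,4], [2,3,5], [3,4,5]

giving chain groups C_0 ≅ Z^5, C_1 ≅ Z^9, C_2 ≅ Z^6.

The boundary map ∂_1: C_1 → C_0 maps an edge to its endpoints' difference, ∂[p,q] = q − p. For instance
  ∂[2,3] = [3] − [2].
As a 5×9 matrix over Z this has rank 4, with invariant factors (1,1,1,1).

∂_2: C_2 → C_1 sends each 2-simplex [p,q,r] to [q,r] − [p,r] + [p,q]. For instance
  ∂[2,3,5] = [3,5] − [2,5] + [2,3],
  ∂[2,3,4] = [3,4] − [2,4] + [2,3].
The resulting 9×6 matrix has rank 5, and its Smith normal form has invariant factors (1,1,1,1,1).

Now H_k = ker ∂_k / im ∂_{k+1}, so:

  H_0: rank C_0 − rank ∂_1 = 5 − 4 = 1, and the invariant factors of ∂_1 are all 1, so H_0 ≅ Z.
  H_1: rank ker ∂_1 − rank ∂_2 = (9 − 4) − 5 = 0, and the invariant factors of ∂_2 are all 1, so H_1 ≅ 0.
  H_2: rank ker ∂_2 − rank ∂_3 = (6 − 5) − 0 = 1, and there is no ∂_3, so H_2 ≅ Z.

H_0 ≅ Z,  H_1 = 0,  H_2 ≅ Z.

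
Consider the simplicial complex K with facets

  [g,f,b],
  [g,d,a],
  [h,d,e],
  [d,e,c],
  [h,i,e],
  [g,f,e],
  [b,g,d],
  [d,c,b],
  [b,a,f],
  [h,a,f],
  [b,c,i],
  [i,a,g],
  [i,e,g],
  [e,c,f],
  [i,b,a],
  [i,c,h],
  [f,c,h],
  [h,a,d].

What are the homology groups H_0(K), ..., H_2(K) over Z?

H_0 ≅ Z,  H_1 ≅ Z ⊕ Z/2,  H_2 = 0.

Fix the vertex order a < b < c < d < e < f < g < h < i and write every simplex with vertices in increasing order. Then dim K = 2 and the simplices of K are:

  0-simplices (9): a, b, c, d, e, f, g, h, i
  1-simplices (27): ab, ad, af, ag, ah, ai, bc, bd, bf, bg, bi, cd, ce, cf, ch, ci, de, dg, dh, ef, eg, eh, ei, fg, fh, gi, hi
  2-simplices (18): abf, abi, adg, adh, afh, agi, bcd, bci, bdg, bfg, cde, cef, cfh, chi, deh, efg, egi, ehi

Hence C_0 ≅ Z^9, C_1 ≅ Z^27, C_2 ≅ Z^18.

The boundary map ∂_1: C_1 → C_0 maps an edge to its endpoints' difference, ∂[p,q] = q − p. For instance
  ∂ci = i − c.
The 9×27 boundary matrix has rank 8 and Smith normal form diag(1,1,1,1,1,1,1,1).

∂_2: C_2 → C_1 maps a triangle to the signed sum of its edges. For instance
  ∂adg = dg − ag + ad,
  ∂abf = bf − af + ab.
This gives a 27×18 integer matrix of rank 18; reducing to Smith normal form yields diagonal entries (1,1,1,1,1,1,1,1,1,1,1,1,1,1,1,1,1,2).

Now H_k = ker ∂_k / im ∂_{k+1}, so:

  H_0: rank C_0 − rank ∂_1 = 9 − 8 = 1, and the invariant factors of ∂_1 are all 1, so H_0 ≅ Z.
  H_1: rank ker ∂_1 − rank ∂_2 = (27 − 8) − 18 = 1, and ∂_2 has invariant factor 2 > 1, so H_1 ≅ Z ⊕ Z/2.
  H_2: rank ker ∂_2 − rank ∂_3 = (18 − 18) − 0 = 0, and there is no ∂_3, so H_2 ≅ 0.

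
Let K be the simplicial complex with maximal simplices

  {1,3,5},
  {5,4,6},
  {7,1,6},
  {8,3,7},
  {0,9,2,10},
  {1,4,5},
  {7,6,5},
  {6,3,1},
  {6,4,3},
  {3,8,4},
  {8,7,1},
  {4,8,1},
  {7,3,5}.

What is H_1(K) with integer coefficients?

Take the total order 0 < 1 < 2 < 3 < 4 < 5 < 6 < 7 < 8 < 9 < 10 on the vertex set. Then K (dimension 3) consists of the simplices:

  0-simplices (11): [0], [1], [2], [3], [4], [5], [6], [7], [8], [9], [10]
  1-simplices (24): (24 of them)
  2-simplices (16): [0,2,9], [0,2,10], [0,9,10], [1,3,5], [1,3,6], [1,4,5], [1,4,8], [1,6,7], [1,7,8], [2,9,10], [3,4,6], [3,4,8], [3,5,7], [3,7,8], [4,5,6], [5,6,7]
  3-simplices (1): [0,2,9,10]

so the chain groups are C_0 ≅ Z^11, C_1 ≅ Z^24, C_2 ≅ Z^16, C_3 ≅ Z^1.

The boundary map ∂_1: C_1 → C_0 is given by ∂[p,q] = [q] − [p]. For instance
  ∂[6,7] = [7] − [6].
The 11×24 boundary matrix has rank 9 and Smith normal form diag(1,1,1,1,1,1,1,1,1).

The boundary map ∂_2: C_2 → C_1 sends each 2-simplex [p,q,r] to [q,r] − [p,r] + [p,q]. For instance
  ∂[1,6,7] = [6,7] − [1,7] + [1,6],
  ∂[3,5,7] = [5,7] − [3,7] + [3,5].
The 24×16 boundary matrix has rank 15 and Smith normal form diag(1,1,1,1,1,1,1,1,1,1,1,1,1,1,2).

The boundary map ∂_3: C_3 → C_2 sends each 3-simplex σ to the alternating sum Σ_i (−1)^i (σ with its i-th vertex removed). For instance
  ∂[0,2,9,10] = [2,9,10] − [0,9,10] + [0,2,10] − [0,2,9].
The resulting 16×1 matrix has rank 1, and its Smith normal form has invariant factors (1).

Computing H_k = (kernel of ∂_k) / (image of ∂_{k+1}):

  H_1: rank ker ∂_1 − rank ∂_2 = (24 − 9) − 15 = 0, and ∂_2 has invariant factor 2 > 1, so H_1 ≅ Z/2Z.

H_1 = Z/2Z.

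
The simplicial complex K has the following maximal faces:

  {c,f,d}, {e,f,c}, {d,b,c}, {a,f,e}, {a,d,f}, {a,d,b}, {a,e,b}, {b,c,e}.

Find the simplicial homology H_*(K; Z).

Take the total order a < b < c < d < e < f on the vertex set. Then K (dimension 2) consists of the simplices:

  0-simplices (6): a, b, c, d, e, f
  1-simplices (12): ab, ad, ae, af, bc, bd, be, cd, ce, cf, df, ef
  2-simplices (8): abd, abe, adf, aef, bcd, bce, cdf, cef

Hence C_0 ≅ Z^6, C_1 ≅ Z^12, C_2 ≅ Z^8.

The boundary map ∂_1: C_1 → C_0 sends each edge [p,q] (with p < q) to q − p.
The 6×12 boundary matrix has rank 5 and Smith normal form diag(1,1,1,1,1).

∂_2: C_2 → C_1 maps a triangle to the signed sum of its edges. For instance
  ∂cef = ef − cf + ce,
  ∂cdf = df − cf + cd.
The resulting 12×8 matrix has rank 7, and its Smith normal form has invariant factors (1,1,1,1,1,1,1).

Reading off H_k = ker ∂_k / im ∂_{k+1}:

  H_0: rank C_0 − rank ∂_1 = 6 − 5 = 1, and the invariant factors of ∂_1 are all 1, so H_0 ≅ Z.
  H_1: rank ker ∂_1 − rank ∂_2 = (12 − 5) − 7 = 0, and the invariant factors of ∂_2 are all 1, so H_1 ≅ 0.
  H_2: rank ker ∂_2 − rank ∂_3 = (8 − 7) − 0 = 1, and there is no ∂_3, so H_2 ≅ Z.

As a check, the Euler characteristic is 6 − 12 + 8 = 2, which agrees with 1 − 0 + 1 = 2.
(K is a triangulation of the 2-sphere S^2.)

H_0 = Z,  H_1 = 0,  H_2 = Z.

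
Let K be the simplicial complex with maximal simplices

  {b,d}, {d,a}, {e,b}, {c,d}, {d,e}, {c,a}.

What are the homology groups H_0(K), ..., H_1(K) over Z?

Order the vertices as a < b < c < d < e. Listing each simplex with vertices in this order, K has dimension 1 with simplices:

  0-simplices (5): a, b, c, d, e
  1-simplices (6): ac, ad, bd, be, cd, de

giving chain groups C_0 ≅ Z^5, C_1 ≅ Z^6.

The boundary map ∂_1: C_1 → C_0 maps an edge to its endpoints' difference, ∂[p,q] = q − p. For instance
  ∂cd = d − c.
This gives a 5×6 integer matrix of rank 4; reducing to Smith normal form yields diagonal entries (1,1,1,1).

Now H_k = ker ∂_k / im ∂_{k+1}, so:

  H_0: rank C_0 − rank ∂_1 = 5 − 4 = 1, and the invariant factors of ∂_1 are all 1, so H_0 = Z.
  H_1: rank ker ∂_1 − rank ∂_2 = (6 − 4) − 0 = 2, and there is no ∂_2, so H_1 = Z^2.

H_0 = Z,  H_1 = Z^2.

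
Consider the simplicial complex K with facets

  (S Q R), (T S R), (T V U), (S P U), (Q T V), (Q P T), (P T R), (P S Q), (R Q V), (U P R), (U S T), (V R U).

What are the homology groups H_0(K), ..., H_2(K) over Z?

H_0 ≅ Z,  H_1 ≅ Z/2,  H_2 = 0.

Take the total order P < Q < R < S < T < U < V on the vertex set. Then K (dimension 2) consists of the simplices:

  0-simplices (7): P, Q, R, S, T, U, V
  1-simplices (18): PQ, PR, PS, PT, PU, QR, QS, QT, QV, RS, RT, RU, RV, ST, SU, TU, TV, UV
  2-simplices (12): PQS, PQT, PRT, PRU, PSU, QRS, QRV, QTV, RST, RUV, STU, TUV

Hence C_0 ≅ Z^7, C_1 ≅ Z^18, C_2 ≅ Z^12.

∂_1: C_1 → C_0 maps an edge to its endpoints' difference, ∂[p,q] = q − p.
The resulting 7×18 matrix has rank 6, and its Smith normal form has invariant factors (1,1,1,1,1,1).

The boundary map ∂_2: C_2 → C_1 maps a triangle to the signed sum of its edges. For instance
  ∂STU = TU − SU + ST,
  ∂PSU = SU − PU + PS.
The resulting 18×12 matrix has rank 12, and its Smith normal form has invariant factors (1,1,1,1,1,1,1,1,1,1,1,2).

Reading off H_k = ker ∂_k / im ∂_{k+1}:

  H_0: rank C_0 − rank ∂_1 = 7 − 6 = 1, and the invariant factors of ∂_1 are all 1, so H_0 ≅ Z.
  H_1: rank ker ∂_1 − rank ∂_2 = (18 − 6) − 12 = 0, and ∂_2 has invariant factor 2 > 1, so H_1 ≅ Z/2.
  H_2: rank ker ∂_2 − rank ∂_3 = (12 − 12) − 0 = 0, and there is no ∂_3, so H_2 ≅ 0.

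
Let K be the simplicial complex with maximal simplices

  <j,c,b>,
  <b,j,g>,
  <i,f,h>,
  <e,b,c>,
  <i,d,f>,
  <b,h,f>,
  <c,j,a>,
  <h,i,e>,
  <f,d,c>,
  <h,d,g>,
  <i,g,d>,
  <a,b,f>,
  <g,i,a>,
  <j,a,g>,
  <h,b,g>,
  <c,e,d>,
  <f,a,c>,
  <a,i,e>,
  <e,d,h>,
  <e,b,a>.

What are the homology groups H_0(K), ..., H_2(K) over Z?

Take the total order a < b < c < d < e < f < g < h < i < j on the vertex set. Then K (dimension 2) consists of the simplices:

  0-simplices (10): a, b, c, d, e, f, g, h, i, j
  1-simplices (30): ab, ac, ae, af, ag, ai, aj, bc, be, bf, bg, bh, bj, cd, ce, cf, cj, de, df, dg, dh, di, eh, ei, fh, fi, gh, gi, gj, hi
  2-simplices (20): abe, abf, acf, acj, aei, agi, agj, bce, bcj, bfh, bgh, bgj, cde, cdf, deh, dfi, dgh, dgi, ehi, fhi

giving chain groups C_0 ≅ Z^10, C_1 ≅ Z^30, C_2 ≅ Z^20.

Boundary ∂_1: C_1 → C_0 is given by ∂[p,q] = [q] − [p]. For instance
  ∂ce = e − c.
As a 10×30 matrix over Z this has rank 9, with invariant factors (1,1,1,1,1,1,1,1,1).

Boundary ∂_2: C_2 → C_1 sends each 2-simplex [p,q,r] to [q,r] − [p,r] + [p,q]. For instance
  ∂agj = gj − aj + ag,
  ∂cdf = df − cf + cd.
As a 30×20 matrix over Z this has rank 20, with invariant factors (1,1,1,1,1,1,1,1,1,1,1,1,1,1,1,1,1,1,1,2).

Reading off H_k = ker ∂_k / im ∂_{k+1}:

  H_0: rank C_0 − rank ∂_1 = 10 − 9 = 1, and the invariant factors of ∂_1 are all 1, so H_0 ≅ Z.
  H_1: rank ker ∂_1 − rank ∂_2 = (30 − 9) − 20 = 1, and ∂_2 has invariant factor 2 > 1, so H_1 ≅ Z ⊕ Z/2.
  H_2: rank ker ∂_2 − rank ∂_3 = (20 − 20) − 0 = 0, and there is no ∂_3, so H_2 ≅ 0.

H_0 ≅ Z,  H_1 ≅ Z ⊕ Z/2,  H_2 = 0.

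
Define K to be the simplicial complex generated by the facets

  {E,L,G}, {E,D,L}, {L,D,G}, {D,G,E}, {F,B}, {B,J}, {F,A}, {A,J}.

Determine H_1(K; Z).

H_1 ≅ Z.

Order the vertices as A < B < D < E < F < G < J < L. Listing each simplex with vertices in this order, K has dimension 2 with simplices:

  0-simplices (8): A, B, D, E, F, G, J, L
  1-simplices (10): AF, AJ, BF, BJ, DE, DG, DL, EG, EL, GL
  2-simplices (4): DEG, DEL, DGL, EGL

giving chain groups C_0 ≅ Z^8, C_1 ≅ Z^10, C_2 ≅ Z^4.

∂_1: C_1 → C_0 maps an edge to its endpoints' difference, ∂[p,q] = q − p. For instance
  ∂DG = G − D.
The resulting 8×10 matrix has rank 6, and its Smith normal form has invariant factors (1,1,1,1,1,1).

The boundary map ∂_2: C_2 → C_1 maps a triangle to the signed sum of its edges. For instance
  ∂EGL = GL − EL + EG,
  ∂DEL = EL − DL + DE.
As a 10×4 matrix over Z this has rank 3, with invariant factors (1,1,1).

Computing H_k = (kernel of ∂_k) / (image of ∂_{k+1}):

  H_1: rank ker ∂_1 − rank ∂_2 = (10 − 6) − 3 = 1, and the invariant factors of ∂_2 are all 1, so H_1 ≅ Z.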